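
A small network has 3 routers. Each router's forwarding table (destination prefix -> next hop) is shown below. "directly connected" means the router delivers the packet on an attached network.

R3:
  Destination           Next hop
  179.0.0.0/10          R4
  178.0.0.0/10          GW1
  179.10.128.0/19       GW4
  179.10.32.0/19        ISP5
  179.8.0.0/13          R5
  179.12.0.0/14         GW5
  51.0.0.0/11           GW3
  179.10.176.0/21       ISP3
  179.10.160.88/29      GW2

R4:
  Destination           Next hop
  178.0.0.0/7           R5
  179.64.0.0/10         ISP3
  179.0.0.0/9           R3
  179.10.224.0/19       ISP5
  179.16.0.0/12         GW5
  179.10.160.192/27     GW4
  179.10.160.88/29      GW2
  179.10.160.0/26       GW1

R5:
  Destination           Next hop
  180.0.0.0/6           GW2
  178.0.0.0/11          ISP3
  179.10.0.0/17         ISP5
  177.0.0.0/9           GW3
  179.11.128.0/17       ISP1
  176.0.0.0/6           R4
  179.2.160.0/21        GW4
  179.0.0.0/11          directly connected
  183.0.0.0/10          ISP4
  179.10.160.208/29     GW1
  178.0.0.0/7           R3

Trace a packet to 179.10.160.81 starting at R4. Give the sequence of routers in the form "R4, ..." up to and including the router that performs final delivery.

R4, R3, R5

At R4: longest match for 179.10.160.81 is 179.0.0.0/9 -> R3
At R3: longest match for 179.10.160.81 is 179.8.0.0/13 -> R5
At R5: longest match for 179.10.160.81 is 179.0.0.0/11 -> directly connected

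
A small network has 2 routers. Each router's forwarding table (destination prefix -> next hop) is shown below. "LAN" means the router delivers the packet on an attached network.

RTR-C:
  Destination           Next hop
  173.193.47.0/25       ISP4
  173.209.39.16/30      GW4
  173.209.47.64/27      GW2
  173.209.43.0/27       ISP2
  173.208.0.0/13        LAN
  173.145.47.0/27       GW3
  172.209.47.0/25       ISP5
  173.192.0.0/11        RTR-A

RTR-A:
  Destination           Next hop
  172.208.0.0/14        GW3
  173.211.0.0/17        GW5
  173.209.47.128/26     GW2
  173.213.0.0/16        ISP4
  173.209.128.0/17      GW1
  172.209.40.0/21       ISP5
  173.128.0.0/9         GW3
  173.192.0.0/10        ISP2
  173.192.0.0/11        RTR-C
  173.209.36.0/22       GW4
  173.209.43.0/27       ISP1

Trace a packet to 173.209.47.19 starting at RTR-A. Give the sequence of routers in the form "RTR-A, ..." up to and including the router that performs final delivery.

RTR-A, RTR-C

At RTR-A: longest match for 173.209.47.19 is 173.192.0.0/11 -> RTR-C
At RTR-C: longest match for 173.209.47.19 is 173.208.0.0/13 -> LAN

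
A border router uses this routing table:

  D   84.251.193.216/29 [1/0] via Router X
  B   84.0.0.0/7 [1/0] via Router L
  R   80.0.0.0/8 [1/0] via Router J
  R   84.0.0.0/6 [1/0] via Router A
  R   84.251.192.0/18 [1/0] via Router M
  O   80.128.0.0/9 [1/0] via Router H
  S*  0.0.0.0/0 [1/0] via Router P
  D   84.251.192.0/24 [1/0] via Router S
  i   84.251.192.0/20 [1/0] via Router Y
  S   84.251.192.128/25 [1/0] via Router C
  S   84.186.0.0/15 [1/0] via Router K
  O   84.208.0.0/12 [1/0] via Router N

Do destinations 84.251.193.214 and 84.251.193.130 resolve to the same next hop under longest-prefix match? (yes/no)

84.251.193.214: longest match 84.251.192.0/20 -> Router Y
84.251.193.130: longest match 84.251.192.0/20 -> Router Y

yes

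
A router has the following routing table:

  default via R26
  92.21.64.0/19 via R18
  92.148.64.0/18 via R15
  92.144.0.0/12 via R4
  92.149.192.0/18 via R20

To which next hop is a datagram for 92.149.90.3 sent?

Routes whose prefix contains 92.149.90.3:
  0.0.0.0/0 (default, matches everything) -> R26
  92.144.0.0/12 (92.144.0.0 - 92.159.255.255) -> R4
More-specific entries that do NOT match:
  92.21.64.0/19 (92.21.64.0 - 92.21.95.255) does not contain 92.149.90.3
  92.148.64.0/18 (92.148.64.0 - 92.148.127.255) does not contain 92.149.90.3
  92.149.192.0/18 (92.149.192.0 - 92.149.255.255) does not contain 92.149.90.3
Longest matching prefix is /12 -> next hop R4.

R4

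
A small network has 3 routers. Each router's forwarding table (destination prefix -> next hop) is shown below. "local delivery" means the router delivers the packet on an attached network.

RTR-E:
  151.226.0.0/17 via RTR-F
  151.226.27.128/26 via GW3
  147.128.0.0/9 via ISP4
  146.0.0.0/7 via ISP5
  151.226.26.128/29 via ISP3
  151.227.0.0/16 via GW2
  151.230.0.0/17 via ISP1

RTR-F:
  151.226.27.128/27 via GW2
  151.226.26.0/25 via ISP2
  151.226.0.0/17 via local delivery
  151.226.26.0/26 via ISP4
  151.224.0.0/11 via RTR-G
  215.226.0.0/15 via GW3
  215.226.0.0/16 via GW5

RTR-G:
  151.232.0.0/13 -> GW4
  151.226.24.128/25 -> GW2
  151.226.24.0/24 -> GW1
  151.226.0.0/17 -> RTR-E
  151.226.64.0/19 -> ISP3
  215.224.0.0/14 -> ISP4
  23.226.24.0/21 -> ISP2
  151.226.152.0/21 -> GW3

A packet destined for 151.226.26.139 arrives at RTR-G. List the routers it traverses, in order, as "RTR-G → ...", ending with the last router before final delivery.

RTR-G → RTR-E → RTR-F

At RTR-G: longest match for 151.226.26.139 is 151.226.0.0/17 -> RTR-E
At RTR-E: longest match for 151.226.26.139 is 151.226.0.0/17 -> RTR-F
At RTR-F: longest match for 151.226.26.139 is 151.226.0.0/17 -> local delivery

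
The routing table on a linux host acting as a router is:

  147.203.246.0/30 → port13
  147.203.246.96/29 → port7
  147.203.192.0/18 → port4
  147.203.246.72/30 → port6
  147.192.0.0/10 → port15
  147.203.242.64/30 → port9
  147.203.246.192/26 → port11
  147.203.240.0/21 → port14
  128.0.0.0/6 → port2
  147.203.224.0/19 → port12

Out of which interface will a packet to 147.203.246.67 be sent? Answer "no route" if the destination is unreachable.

port14

Routes whose prefix contains 147.203.246.67:
  147.192.0.0/10 (147.192.0.0 - 147.255.255.255) -> port15
  147.203.192.0/18 (147.203.192.0 - 147.203.255.255) -> port4
  147.203.224.0/19 (147.203.224.0 - 147.203.255.255) -> port12
  147.203.240.0/21 (147.203.240.0 - 147.203.247.255) -> port14
More-specific entries that do NOT match:
  147.203.246.0/30 (147.203.246.0 - 147.203.246.3) does not contain 147.203.246.67
  147.203.246.72/30 (147.203.246.72 - 147.203.246.75) does not contain 147.203.246.67
  147.203.242.64/30 (147.203.242.64 - 147.203.242.67) does not contain 147.203.246.67
  147.203.246.96/29 (147.203.246.96 - 147.203.246.103) does not contain 147.203.246.67
  147.203.246.192/26 (147.203.246.192 - 147.203.246.255) does not contain 147.203.246.67
Longest matching prefix is /21 -> interface port14.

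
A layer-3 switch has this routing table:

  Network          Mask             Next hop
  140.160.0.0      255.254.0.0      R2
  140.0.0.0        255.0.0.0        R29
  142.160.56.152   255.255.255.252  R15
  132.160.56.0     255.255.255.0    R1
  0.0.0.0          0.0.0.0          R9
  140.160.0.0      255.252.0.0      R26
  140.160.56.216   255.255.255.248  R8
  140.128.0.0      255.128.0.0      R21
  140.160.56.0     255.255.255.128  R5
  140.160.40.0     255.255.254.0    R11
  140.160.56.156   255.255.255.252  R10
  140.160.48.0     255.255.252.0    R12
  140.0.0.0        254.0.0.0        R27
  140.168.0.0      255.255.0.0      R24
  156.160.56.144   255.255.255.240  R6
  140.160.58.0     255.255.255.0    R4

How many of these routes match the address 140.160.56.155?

6

Prefixes containing 140.160.56.155:
  0.0.0.0/0 (default, matches everything)
  140.0.0.0/7 (140.0.0.0 - 141.255.255.255)
  140.0.0.0/8 (140.0.0.0 - 140.255.255.255)
  140.128.0.0/9 (140.128.0.0 - 140.255.255.255)
  140.160.0.0/14 (140.160.0.0 - 140.163.255.255)
  140.160.0.0/15 (140.160.0.0 - 140.161.255.255)
Total matching entries: 6.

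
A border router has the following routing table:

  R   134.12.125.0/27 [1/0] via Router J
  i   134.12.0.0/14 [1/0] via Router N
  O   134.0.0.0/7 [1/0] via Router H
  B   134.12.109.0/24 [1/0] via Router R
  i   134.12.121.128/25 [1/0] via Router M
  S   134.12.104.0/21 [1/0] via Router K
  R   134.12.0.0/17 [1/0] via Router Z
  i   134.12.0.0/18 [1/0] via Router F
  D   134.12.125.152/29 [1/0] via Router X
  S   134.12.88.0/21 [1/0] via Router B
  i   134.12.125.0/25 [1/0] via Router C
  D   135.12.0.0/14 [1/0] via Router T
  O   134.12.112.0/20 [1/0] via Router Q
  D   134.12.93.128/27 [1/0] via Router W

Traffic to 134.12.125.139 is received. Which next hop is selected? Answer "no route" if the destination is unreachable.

Routes whose prefix contains 134.12.125.139:
  134.0.0.0/7 (134.0.0.0 - 135.255.255.255) -> Router H
  134.12.0.0/14 (134.12.0.0 - 134.15.255.255) -> Router N
  134.12.0.0/17 (134.12.0.0 - 134.12.127.255) -> Router Z
  134.12.112.0/20 (134.12.112.0 - 134.12.127.255) -> Router Q
More-specific entries that do NOT match:
  134.12.125.152/29 (134.12.125.152 - 134.12.125.159) does not contain 134.12.125.139
  134.12.125.0/27 (134.12.125.0 - 134.12.125.31) does not contain 134.12.125.139
  134.12.93.128/27 (134.12.93.128 - 134.12.93.159) does not contain 134.12.125.139
  134.12.121.128/25 (134.12.121.128 - 134.12.121.255) does not contain 134.12.125.139
  134.12.125.0/25 (134.12.125.0 - 134.12.125.127) does not contain 134.12.125.139
  134.12.109.0/24 (134.12.109.0 - 134.12.109.255) does not contain 134.12.125.139
  134.12.104.0/21 (134.12.104.0 - 134.12.111.255) does not contain 134.12.125.139
  134.12.88.0/21 (134.12.88.0 - 134.12.95.255) does not contain 134.12.125.139
Longest matching prefix is /20 -> next hop Router Q.

Router Q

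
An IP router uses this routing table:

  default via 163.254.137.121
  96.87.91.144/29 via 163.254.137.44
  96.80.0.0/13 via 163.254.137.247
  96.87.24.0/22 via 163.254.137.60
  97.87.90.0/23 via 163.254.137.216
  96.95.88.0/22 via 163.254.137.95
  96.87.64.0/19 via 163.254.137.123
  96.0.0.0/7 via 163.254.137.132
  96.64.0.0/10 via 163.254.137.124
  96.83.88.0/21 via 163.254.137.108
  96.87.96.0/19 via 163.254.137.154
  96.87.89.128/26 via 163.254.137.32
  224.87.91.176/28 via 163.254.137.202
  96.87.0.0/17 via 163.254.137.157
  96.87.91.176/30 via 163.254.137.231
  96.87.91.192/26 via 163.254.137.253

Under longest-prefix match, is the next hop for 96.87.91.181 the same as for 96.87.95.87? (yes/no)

96.87.91.181: longest match 96.87.64.0/19 -> 163.254.137.123
96.87.95.87: longest match 96.87.64.0/19 -> 163.254.137.123

yes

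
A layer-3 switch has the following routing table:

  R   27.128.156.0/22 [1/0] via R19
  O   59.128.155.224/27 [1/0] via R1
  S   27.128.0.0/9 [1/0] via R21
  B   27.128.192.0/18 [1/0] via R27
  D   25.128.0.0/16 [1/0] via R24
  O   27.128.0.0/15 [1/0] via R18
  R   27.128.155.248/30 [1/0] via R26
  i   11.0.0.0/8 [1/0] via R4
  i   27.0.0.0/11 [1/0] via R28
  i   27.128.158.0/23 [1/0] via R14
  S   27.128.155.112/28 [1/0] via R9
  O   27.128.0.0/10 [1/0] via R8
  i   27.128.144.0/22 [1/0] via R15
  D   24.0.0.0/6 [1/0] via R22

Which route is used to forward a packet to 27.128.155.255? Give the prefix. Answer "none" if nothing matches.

27.128.0.0/15

Entries matching 27.128.155.255:
  24.0.0.0/6 (24.0.0.0 - 27.255.255.255)
  27.128.0.0/9 (27.128.0.0 - 27.255.255.255)
  27.128.0.0/10 (27.128.0.0 - 27.191.255.255)
  27.128.0.0/15 (27.128.0.0 - 27.129.255.255)
Most specific is 27.128.0.0/15.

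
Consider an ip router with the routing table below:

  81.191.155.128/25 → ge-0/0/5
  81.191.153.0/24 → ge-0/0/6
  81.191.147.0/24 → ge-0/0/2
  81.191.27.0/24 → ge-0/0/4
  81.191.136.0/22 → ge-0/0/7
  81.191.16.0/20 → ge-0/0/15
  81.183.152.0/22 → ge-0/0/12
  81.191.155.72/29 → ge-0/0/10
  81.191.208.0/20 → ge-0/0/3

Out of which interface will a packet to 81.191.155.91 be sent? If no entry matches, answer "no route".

No entry's prefix contains 81.191.155.91; there is no default route.

no route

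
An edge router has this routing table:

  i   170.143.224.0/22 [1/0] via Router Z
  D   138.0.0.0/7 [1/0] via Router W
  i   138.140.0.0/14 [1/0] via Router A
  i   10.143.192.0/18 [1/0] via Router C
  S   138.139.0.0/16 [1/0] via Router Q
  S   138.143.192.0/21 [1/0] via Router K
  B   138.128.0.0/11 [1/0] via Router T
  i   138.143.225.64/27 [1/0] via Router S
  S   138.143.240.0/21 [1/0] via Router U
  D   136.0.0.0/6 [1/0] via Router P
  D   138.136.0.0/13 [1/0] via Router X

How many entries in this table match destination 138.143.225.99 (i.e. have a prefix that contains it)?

Prefixes containing 138.143.225.99:
  136.0.0.0/6 (136.0.0.0 - 139.255.255.255)
  138.0.0.0/7 (138.0.0.0 - 139.255.255.255)
  138.128.0.0/11 (138.128.0.0 - 138.159.255.255)
  138.136.0.0/13 (138.136.0.0 - 138.143.255.255)
  138.140.0.0/14 (138.140.0.0 - 138.143.255.255)
Total matching entries: 5.

5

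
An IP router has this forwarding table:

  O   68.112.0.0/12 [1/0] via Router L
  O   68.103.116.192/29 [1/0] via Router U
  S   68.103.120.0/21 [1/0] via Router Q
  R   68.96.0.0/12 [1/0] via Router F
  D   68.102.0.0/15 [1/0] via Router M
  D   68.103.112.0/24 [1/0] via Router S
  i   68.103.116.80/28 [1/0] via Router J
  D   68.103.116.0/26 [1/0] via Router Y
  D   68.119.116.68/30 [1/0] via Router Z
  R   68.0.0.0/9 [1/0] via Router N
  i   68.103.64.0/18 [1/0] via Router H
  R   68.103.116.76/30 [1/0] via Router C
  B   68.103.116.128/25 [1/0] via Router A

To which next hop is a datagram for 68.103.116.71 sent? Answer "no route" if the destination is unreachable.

Router H

Routes whose prefix contains 68.103.116.71:
  68.0.0.0/9 (68.0.0.0 - 68.127.255.255) -> Router N
  68.96.0.0/12 (68.96.0.0 - 68.111.255.255) -> Router F
  68.102.0.0/15 (68.102.0.0 - 68.103.255.255) -> Router M
  68.103.64.0/18 (68.103.64.0 - 68.103.127.255) -> Router H
More-specific entries that do NOT match:
  68.119.116.68/30 (68.119.116.68 - 68.119.116.71) does not contain 68.103.116.71
  68.103.116.76/30 (68.103.116.76 - 68.103.116.79) does not contain 68.103.116.71
  68.103.116.192/29 (68.103.116.192 - 68.103.116.199) does not contain 68.103.116.71
  68.103.116.80/28 (68.103.116.80 - 68.103.116.95) does not contain 68.103.116.71
  68.103.116.0/26 (68.103.116.0 - 68.103.116.63) does not contain 68.103.116.71
  68.103.116.128/25 (68.103.116.128 - 68.103.116.255) does not contain 68.103.116.71
  68.103.112.0/24 (68.103.112.0 - 68.103.112.255) does not contain 68.103.116.71
  68.103.120.0/21 (68.103.120.0 - 68.103.127.255) does not contain 68.103.116.71
Longest matching prefix is /18 -> next hop Router H.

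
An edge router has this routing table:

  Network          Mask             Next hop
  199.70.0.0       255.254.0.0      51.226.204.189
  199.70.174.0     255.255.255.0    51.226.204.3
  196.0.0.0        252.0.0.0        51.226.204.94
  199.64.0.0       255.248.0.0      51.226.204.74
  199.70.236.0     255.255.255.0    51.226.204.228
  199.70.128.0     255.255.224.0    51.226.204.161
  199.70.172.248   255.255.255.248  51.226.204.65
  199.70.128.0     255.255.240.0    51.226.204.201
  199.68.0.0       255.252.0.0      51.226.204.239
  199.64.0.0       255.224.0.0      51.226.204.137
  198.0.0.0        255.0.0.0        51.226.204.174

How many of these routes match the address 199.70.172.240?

Prefixes containing 199.70.172.240:
  196.0.0.0/6 (196.0.0.0 - 199.255.255.255)
  199.64.0.0/11 (199.64.0.0 - 199.95.255.255)
  199.64.0.0/13 (199.64.0.0 - 199.71.255.255)
  199.68.0.0/14 (199.68.0.0 - 199.71.255.255)
  199.70.0.0/15 (199.70.0.0 - 199.71.255.255)
Total matching entries: 5.

5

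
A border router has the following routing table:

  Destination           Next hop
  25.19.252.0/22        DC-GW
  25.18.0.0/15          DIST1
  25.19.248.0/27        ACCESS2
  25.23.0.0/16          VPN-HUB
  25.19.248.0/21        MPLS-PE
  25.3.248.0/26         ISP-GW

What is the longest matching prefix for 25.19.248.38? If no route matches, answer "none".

25.19.248.0/21

Entries matching 25.19.248.38:
  25.18.0.0/15 (25.18.0.0 - 25.19.255.255)
  25.19.248.0/21 (25.19.248.0 - 25.19.255.255)
Most specific is 25.19.248.0/21.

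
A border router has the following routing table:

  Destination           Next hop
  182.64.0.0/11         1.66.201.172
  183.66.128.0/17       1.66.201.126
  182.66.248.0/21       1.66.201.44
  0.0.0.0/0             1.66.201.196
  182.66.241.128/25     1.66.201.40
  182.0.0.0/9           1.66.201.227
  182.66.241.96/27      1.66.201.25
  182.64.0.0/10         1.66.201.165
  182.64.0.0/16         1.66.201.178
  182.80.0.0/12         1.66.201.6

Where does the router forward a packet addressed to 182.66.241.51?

Routes whose prefix contains 182.66.241.51:
  0.0.0.0/0 (default, matches everything) -> 1.66.201.196
  182.0.0.0/9 (182.0.0.0 - 182.127.255.255) -> 1.66.201.227
  182.64.0.0/10 (182.64.0.0 - 182.127.255.255) -> 1.66.201.165
  182.64.0.0/11 (182.64.0.0 - 182.95.255.255) -> 1.66.201.172
More-specific entries that do NOT match:
  182.66.241.96/27 (182.66.241.96 - 182.66.241.127) does not contain 182.66.241.51
  182.66.241.128/25 (182.66.241.128 - 182.66.241.255) does not contain 182.66.241.51
  182.66.248.0/21 (182.66.248.0 - 182.66.255.255) does not contain 182.66.241.51
  183.66.128.0/17 (183.66.128.0 - 183.66.255.255) does not contain 182.66.241.51
  182.64.0.0/16 (182.64.0.0 - 182.64.255.255) does not contain 182.66.241.51
  182.80.0.0/12 (182.80.0.0 - 182.95.255.255) does not contain 182.66.241.51
Longest matching prefix is /11 -> next hop 1.66.201.172.

1.66.201.172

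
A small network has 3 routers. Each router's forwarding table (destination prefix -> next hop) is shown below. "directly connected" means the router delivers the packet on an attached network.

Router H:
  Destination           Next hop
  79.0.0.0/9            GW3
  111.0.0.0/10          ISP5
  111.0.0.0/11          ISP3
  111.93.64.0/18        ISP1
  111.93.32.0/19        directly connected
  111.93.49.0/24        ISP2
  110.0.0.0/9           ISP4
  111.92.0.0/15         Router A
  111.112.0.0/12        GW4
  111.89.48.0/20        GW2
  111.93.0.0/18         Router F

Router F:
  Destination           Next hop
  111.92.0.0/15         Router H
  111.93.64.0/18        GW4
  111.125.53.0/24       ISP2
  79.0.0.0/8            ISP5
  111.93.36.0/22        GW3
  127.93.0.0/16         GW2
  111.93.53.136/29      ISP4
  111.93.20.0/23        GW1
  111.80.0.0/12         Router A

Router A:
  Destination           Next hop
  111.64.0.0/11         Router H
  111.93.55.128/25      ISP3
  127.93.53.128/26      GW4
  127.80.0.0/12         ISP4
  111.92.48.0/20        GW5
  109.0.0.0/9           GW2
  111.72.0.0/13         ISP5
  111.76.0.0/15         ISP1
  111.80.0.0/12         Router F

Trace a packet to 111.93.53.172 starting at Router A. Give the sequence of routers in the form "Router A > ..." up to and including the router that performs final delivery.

At Router A: longest match for 111.93.53.172 is 111.80.0.0/12 -> Router F
At Router F: longest match for 111.93.53.172 is 111.92.0.0/15 -> Router H
At Router H: longest match for 111.93.53.172 is 111.93.32.0/19 -> directly connected

Router A > Router F > Router H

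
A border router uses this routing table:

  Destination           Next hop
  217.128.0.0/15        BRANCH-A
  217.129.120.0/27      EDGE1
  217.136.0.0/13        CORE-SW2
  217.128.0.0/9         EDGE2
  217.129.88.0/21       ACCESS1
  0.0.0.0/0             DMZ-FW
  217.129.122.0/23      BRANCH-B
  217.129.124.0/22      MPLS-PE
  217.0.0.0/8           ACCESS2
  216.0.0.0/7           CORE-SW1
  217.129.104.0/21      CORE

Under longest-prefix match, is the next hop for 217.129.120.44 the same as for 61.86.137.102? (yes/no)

217.129.120.44: longest match 217.128.0.0/15 -> BRANCH-A
61.86.137.102: longest match 0.0.0.0/0 -> DMZ-FW

no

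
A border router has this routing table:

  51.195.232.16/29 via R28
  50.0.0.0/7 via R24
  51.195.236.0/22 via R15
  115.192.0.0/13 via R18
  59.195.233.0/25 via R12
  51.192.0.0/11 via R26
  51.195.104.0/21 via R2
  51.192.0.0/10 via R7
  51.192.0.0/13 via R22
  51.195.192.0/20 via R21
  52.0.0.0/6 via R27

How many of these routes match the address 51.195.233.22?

Prefixes containing 51.195.233.22:
  50.0.0.0/7 (50.0.0.0 - 51.255.255.255)
  51.192.0.0/10 (51.192.0.0 - 51.255.255.255)
  51.192.0.0/11 (51.192.0.0 - 51.223.255.255)
  51.192.0.0/13 (51.192.0.0 - 51.199.255.255)
Total matching entries: 4.

4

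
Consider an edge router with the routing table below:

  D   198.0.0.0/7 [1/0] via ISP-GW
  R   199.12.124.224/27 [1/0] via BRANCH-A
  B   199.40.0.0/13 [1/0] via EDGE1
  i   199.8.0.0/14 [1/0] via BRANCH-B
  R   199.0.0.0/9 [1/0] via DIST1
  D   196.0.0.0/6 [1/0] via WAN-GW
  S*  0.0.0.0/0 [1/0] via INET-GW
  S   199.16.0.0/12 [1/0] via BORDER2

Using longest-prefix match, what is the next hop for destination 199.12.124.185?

DIST1

Routes whose prefix contains 199.12.124.185:
  0.0.0.0/0 (default, matches everything) -> INET-GW
  196.0.0.0/6 (196.0.0.0 - 199.255.255.255) -> WAN-GW
  198.0.0.0/7 (198.0.0.0 - 199.255.255.255) -> ISP-GW
  199.0.0.0/9 (199.0.0.0 - 199.127.255.255) -> DIST1
More-specific entries that do NOT match:
  199.12.124.224/27 (199.12.124.224 - 199.12.124.255) does not contain 199.12.124.185
  199.8.0.0/14 (199.8.0.0 - 199.11.255.255) does not contain 199.12.124.185
  199.40.0.0/13 (199.40.0.0 - 199.47.255.255) does not contain 199.12.124.185
  199.16.0.0/12 (199.16.0.0 - 199.31.255.255) does not contain 199.12.124.185
Longest matching prefix is /9 -> next hop DIST1.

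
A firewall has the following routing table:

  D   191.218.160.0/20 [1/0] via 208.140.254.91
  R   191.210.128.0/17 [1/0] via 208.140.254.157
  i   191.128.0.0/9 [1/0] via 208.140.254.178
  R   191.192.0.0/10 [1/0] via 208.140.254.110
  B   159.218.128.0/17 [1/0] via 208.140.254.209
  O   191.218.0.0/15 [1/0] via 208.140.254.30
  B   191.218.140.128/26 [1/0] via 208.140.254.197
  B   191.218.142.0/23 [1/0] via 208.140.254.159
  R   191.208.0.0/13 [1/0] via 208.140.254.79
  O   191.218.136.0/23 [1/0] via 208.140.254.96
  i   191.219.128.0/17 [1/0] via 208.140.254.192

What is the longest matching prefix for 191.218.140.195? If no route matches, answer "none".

Entries matching 191.218.140.195:
  191.128.0.0/9 (191.128.0.0 - 191.255.255.255)
  191.192.0.0/10 (191.192.0.0 - 191.255.255.255)
  191.218.0.0/15 (191.218.0.0 - 191.219.255.255)
Most specific is 191.218.0.0/15.

191.218.0.0/15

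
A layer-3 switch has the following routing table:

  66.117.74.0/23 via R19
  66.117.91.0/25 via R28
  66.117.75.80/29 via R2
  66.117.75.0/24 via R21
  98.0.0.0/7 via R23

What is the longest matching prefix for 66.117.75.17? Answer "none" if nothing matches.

66.117.75.0/24

Entries matching 66.117.75.17:
  66.117.74.0/23 (66.117.74.0 - 66.117.75.255)
  66.117.75.0/24 (66.117.75.0 - 66.117.75.255)
Most specific is 66.117.75.0/24.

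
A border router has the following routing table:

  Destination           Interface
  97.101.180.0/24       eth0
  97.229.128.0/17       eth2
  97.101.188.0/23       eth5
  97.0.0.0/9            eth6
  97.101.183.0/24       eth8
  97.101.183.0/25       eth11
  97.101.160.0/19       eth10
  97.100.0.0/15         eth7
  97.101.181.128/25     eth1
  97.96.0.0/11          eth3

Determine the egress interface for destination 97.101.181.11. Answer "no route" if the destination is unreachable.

Routes whose prefix contains 97.101.181.11:
  97.0.0.0/9 (97.0.0.0 - 97.127.255.255) -> eth6
  97.96.0.0/11 (97.96.0.0 - 97.127.255.255) -> eth3
  97.100.0.0/15 (97.100.0.0 - 97.101.255.255) -> eth7
  97.101.160.0/19 (97.101.160.0 - 97.101.191.255) -> eth10
More-specific entries that do NOT match:
  97.101.183.0/25 (97.101.183.0 - 97.101.183.127) does not contain 97.101.181.11
  97.101.181.128/25 (97.101.181.128 - 97.101.181.255) does not contain 97.101.181.11
  97.101.180.0/24 (97.101.180.0 - 97.101.180.255) does not contain 97.101.181.11
  97.101.183.0/24 (97.101.183.0 - 97.101.183.255) does not contain 97.101.181.11
  97.101.188.0/23 (97.101.188.0 - 97.101.189.255) does not contain 97.101.181.11
Longest matching prefix is /19 -> interface eth10.

eth10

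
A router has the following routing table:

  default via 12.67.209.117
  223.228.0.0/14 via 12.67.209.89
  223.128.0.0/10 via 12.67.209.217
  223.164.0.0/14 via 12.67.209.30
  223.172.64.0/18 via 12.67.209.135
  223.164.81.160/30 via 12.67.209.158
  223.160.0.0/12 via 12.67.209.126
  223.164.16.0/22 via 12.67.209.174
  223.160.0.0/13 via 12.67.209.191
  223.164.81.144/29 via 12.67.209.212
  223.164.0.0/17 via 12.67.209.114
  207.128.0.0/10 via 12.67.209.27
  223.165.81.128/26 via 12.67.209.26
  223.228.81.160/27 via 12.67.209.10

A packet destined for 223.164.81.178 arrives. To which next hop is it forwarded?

Routes whose prefix contains 223.164.81.178:
  0.0.0.0/0 (default, matches everything) -> 12.67.209.117
  223.128.0.0/10 (223.128.0.0 - 223.191.255.255) -> 12.67.209.217
  223.160.0.0/12 (223.160.0.0 - 223.175.255.255) -> 12.67.209.126
  223.160.0.0/13 (223.160.0.0 - 223.167.255.255) -> 12.67.209.191
  223.164.0.0/14 (223.164.0.0 - 223.167.255.255) -> 12.67.209.30
  223.164.0.0/17 (223.164.0.0 - 223.164.127.255) -> 12.67.209.114
More-specific entries that do NOT match:
  223.164.81.160/30 (223.164.81.160 - 223.164.81.163) does not contain 223.164.81.178
  223.164.81.144/29 (223.164.81.144 - 223.164.81.151) does not contain 223.164.81.178
  223.228.81.160/27 (223.228.81.160 - 223.228.81.191) does not contain 223.164.81.178
  223.165.81.128/26 (223.165.81.128 - 223.165.81.191) does not contain 223.164.81.178
  223.164.16.0/22 (223.164.16.0 - 223.164.19.255) does not contain 223.164.81.178
  223.172.64.0/18 (223.172.64.0 - 223.172.127.255) does not contain 223.164.81.178
Longest matching prefix is /17 -> next hop 12.67.209.114.

12.67.209.114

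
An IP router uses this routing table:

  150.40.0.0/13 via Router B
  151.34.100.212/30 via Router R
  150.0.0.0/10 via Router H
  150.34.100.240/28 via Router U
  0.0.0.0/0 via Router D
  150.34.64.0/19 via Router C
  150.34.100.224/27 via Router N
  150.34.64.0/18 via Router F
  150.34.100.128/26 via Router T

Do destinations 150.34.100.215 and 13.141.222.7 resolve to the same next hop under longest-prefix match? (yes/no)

no

150.34.100.215: longest match 150.34.64.0/18 -> Router F
13.141.222.7: longest match 0.0.0.0/0 -> Router D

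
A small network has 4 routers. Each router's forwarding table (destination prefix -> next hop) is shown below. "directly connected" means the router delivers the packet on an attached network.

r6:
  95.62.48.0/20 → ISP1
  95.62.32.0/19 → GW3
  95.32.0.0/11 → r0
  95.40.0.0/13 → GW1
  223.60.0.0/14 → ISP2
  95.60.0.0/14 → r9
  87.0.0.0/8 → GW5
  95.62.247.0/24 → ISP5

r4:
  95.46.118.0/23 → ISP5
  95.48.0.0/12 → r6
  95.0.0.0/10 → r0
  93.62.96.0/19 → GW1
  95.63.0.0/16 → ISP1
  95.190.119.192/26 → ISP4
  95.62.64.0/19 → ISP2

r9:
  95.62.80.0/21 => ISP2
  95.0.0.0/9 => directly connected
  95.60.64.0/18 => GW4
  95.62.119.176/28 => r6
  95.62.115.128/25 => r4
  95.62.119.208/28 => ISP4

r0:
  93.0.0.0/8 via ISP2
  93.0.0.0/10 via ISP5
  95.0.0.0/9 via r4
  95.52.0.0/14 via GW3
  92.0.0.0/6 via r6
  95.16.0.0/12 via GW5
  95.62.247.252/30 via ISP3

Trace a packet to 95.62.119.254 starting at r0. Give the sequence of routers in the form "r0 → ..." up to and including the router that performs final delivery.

r0 → r4 → r6 → r9

At r0: longest match for 95.62.119.254 is 95.0.0.0/9 -> r4
At r4: longest match for 95.62.119.254 is 95.48.0.0/12 -> r6
At r6: longest match for 95.62.119.254 is 95.60.0.0/14 -> r9
At r9: longest match for 95.62.119.254 is 95.0.0.0/9 -> directly connected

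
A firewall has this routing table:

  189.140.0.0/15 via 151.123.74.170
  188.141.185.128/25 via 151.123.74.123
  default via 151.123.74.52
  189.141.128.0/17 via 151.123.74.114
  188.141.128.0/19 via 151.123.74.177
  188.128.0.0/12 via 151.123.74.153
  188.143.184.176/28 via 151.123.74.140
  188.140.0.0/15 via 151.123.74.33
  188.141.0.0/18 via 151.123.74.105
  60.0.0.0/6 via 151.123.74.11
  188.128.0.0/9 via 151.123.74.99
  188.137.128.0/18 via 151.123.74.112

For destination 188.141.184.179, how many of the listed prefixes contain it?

Prefixes containing 188.141.184.179:
  0.0.0.0/0 (default, matches everything)
  188.128.0.0/9 (188.128.0.0 - 188.255.255.255)
  188.128.0.0/12 (188.128.0.0 - 188.143.255.255)
  188.140.0.0/15 (188.140.0.0 - 188.141.255.255)
Total matching entries: 4.

4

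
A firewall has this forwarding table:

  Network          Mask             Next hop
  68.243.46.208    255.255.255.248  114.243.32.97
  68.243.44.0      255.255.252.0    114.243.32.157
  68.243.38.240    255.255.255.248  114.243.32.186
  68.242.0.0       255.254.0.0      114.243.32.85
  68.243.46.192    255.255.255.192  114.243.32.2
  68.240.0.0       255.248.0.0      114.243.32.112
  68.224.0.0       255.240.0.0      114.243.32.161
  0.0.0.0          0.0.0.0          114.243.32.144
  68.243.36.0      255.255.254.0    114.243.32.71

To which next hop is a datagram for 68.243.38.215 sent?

114.243.32.85

Routes whose prefix contains 68.243.38.215:
  0.0.0.0/0 (default, matches everything) -> 114.243.32.144
  68.240.0.0/13 (68.240.0.0 - 68.247.255.255) -> 114.243.32.112
  68.242.0.0/15 (68.242.0.0 - 68.243.255.255) -> 114.243.32.85
More-specific entries that do NOT match:
  68.243.46.208/29 (68.243.46.208 - 68.243.46.215) does not contain 68.243.38.215
  68.243.38.240/29 (68.243.38.240 - 68.243.38.247) does not contain 68.243.38.215
  68.243.46.192/26 (68.243.46.192 - 68.243.46.255) does not contain 68.243.38.215
  68.243.36.0/23 (68.243.36.0 - 68.243.37.255) does not contain 68.243.38.215
  68.243.44.0/22 (68.243.44.0 - 68.243.47.255) does not contain 68.243.38.215
Longest matching prefix is /15 -> next hop 114.243.32.85.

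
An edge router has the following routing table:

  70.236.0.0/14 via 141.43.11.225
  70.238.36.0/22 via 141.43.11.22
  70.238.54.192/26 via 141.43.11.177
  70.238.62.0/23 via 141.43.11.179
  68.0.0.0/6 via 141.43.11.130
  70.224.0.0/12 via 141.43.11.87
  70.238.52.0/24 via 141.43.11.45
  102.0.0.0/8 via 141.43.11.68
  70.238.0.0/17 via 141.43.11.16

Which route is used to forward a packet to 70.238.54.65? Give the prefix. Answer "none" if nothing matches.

Entries matching 70.238.54.65:
  68.0.0.0/6 (68.0.0.0 - 71.255.255.255)
  70.224.0.0/12 (70.224.0.0 - 70.239.255.255)
  70.236.0.0/14 (70.236.0.0 - 70.239.255.255)
  70.238.0.0/17 (70.238.0.0 - 70.238.127.255)
Most specific is 70.238.0.0/17.

70.238.0.0/17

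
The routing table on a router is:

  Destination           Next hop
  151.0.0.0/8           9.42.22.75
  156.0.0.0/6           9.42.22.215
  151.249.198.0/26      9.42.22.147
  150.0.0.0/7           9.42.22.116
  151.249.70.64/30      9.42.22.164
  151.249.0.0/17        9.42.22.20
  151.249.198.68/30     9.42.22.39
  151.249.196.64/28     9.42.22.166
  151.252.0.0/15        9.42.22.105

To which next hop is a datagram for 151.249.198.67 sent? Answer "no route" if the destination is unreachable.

9.42.22.75

Routes whose prefix contains 151.249.198.67:
  150.0.0.0/7 (150.0.0.0 - 151.255.255.255) -> 9.42.22.116
  151.0.0.0/8 (151.0.0.0 - 151.255.255.255) -> 9.42.22.75
More-specific entries that do NOT match:
  151.249.70.64/30 (151.249.70.64 - 151.249.70.67) does not contain 151.249.198.67
  151.249.198.68/30 (151.249.198.68 - 151.249.198.71) does not contain 151.249.198.67
  151.249.196.64/28 (151.249.196.64 - 151.249.196.79) does not contain 151.249.198.67
  151.249.198.0/26 (151.249.198.0 - 151.249.198.63) does not contain 151.249.198.67
  151.249.0.0/17 (151.249.0.0 - 151.249.127.255) does not contain 151.249.198.67
  151.252.0.0/15 (151.252.0.0 - 151.253.255.255) does not contain 151.249.198.67
Longest matching prefix is /8 -> next hop 9.42.22.75.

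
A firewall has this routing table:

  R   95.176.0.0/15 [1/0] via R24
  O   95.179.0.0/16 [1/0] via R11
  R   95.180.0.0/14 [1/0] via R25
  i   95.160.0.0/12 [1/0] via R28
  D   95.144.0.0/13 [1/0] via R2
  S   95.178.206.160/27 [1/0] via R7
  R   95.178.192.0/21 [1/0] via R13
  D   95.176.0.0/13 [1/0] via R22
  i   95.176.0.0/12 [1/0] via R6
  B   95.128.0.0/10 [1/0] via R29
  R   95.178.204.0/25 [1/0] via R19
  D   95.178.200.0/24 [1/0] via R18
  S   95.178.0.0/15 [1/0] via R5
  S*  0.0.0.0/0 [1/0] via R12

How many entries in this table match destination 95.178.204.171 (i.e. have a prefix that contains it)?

5

Prefixes containing 95.178.204.171:
  0.0.0.0/0 (default, matches everything)
  95.128.0.0/10 (95.128.0.0 - 95.191.255.255)
  95.176.0.0/12 (95.176.0.0 - 95.191.255.255)
  95.176.0.0/13 (95.176.0.0 - 95.183.255.255)
  95.178.0.0/15 (95.178.0.0 - 95.179.255.255)
Total matching entries: 5.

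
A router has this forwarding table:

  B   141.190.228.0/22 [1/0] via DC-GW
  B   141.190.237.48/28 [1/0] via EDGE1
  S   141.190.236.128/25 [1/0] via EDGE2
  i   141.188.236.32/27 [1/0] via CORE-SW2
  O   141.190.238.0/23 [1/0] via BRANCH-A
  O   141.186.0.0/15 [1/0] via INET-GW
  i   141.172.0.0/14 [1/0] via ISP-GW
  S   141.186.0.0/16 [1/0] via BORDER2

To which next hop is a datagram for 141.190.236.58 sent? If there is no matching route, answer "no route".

No entry's prefix contains 141.190.236.58; there is no default route.

no route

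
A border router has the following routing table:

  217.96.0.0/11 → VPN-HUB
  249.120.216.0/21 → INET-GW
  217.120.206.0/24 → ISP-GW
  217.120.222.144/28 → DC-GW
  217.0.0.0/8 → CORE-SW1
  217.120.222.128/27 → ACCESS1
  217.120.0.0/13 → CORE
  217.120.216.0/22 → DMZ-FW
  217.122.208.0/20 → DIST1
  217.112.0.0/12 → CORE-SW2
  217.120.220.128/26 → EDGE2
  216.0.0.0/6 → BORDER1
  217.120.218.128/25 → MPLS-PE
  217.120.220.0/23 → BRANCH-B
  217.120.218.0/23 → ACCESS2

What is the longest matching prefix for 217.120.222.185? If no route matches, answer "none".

Entries matching 217.120.222.185:
  216.0.0.0/6 (216.0.0.0 - 219.255.255.255)
  217.0.0.0/8 (217.0.0.0 - 217.255.255.255)
  217.96.0.0/11 (217.96.0.0 - 217.127.255.255)
  217.112.0.0/12 (217.112.0.0 - 217.127.255.255)
  217.120.0.0/13 (217.120.0.0 - 217.127.255.255)
Most specific is 217.120.0.0/13.

217.120.0.0/13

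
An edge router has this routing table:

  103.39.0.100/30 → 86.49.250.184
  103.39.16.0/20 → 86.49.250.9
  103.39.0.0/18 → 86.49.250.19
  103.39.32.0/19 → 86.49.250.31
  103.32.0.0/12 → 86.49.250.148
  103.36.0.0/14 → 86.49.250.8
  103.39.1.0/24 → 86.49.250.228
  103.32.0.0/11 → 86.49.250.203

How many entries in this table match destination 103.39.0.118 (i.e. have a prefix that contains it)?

4

Prefixes containing 103.39.0.118:
  103.32.0.0/11 (103.32.0.0 - 103.63.255.255)
  103.32.0.0/12 (103.32.0.0 - 103.47.255.255)
  103.36.0.0/14 (103.36.0.0 - 103.39.255.255)
  103.39.0.0/18 (103.39.0.0 - 103.39.63.255)
Total matching entries: 4.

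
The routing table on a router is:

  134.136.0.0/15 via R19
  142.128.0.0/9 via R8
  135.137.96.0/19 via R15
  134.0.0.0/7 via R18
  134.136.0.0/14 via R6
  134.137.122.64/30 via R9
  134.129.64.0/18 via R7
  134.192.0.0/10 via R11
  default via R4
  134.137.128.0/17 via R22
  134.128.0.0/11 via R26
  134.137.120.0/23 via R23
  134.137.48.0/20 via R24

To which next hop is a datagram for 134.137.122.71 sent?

Routes whose prefix contains 134.137.122.71:
  0.0.0.0/0 (default, matches everything) -> R4
  134.0.0.0/7 (134.0.0.0 - 135.255.255.255) -> R18
  134.128.0.0/11 (134.128.0.0 - 134.159.255.255) -> R26
  134.136.0.0/14 (134.136.0.0 - 134.139.255.255) -> R6
  134.136.0.0/15 (134.136.0.0 - 134.137.255.255) -> R19
More-specific entries that do NOT match:
  134.137.122.64/30 (134.137.122.64 - 134.137.122.67) does not contain 134.137.122.71
  134.137.120.0/23 (134.137.120.0 - 134.137.121.255) does not contain 134.137.122.71
  134.137.48.0/20 (134.137.48.0 - 134.137.63.255) does not contain 134.137.122.71
  135.137.96.0/19 (135.137.96.0 - 135.137.127.255) does not contain 134.137.122.71
  134.129.64.0/18 (134.129.64.0 - 134.129.127.255) does not contain 134.137.122.71
  134.137.128.0/17 (134.137.128.0 - 134.137.255.255) does not contain 134.137.122.71
Longest matching prefix is /15 -> next hop R19.

R19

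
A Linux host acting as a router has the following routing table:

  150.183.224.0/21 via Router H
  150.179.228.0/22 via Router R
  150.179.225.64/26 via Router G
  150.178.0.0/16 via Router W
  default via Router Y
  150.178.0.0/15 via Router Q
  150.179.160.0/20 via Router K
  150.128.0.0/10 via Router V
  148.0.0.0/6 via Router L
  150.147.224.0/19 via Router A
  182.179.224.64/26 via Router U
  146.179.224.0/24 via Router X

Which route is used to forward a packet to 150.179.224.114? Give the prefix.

150.178.0.0/15

Entries matching 150.179.224.114:
  0.0.0.0/0 (default, matches everything)
  148.0.0.0/6 (148.0.0.0 - 151.255.255.255)
  150.128.0.0/10 (150.128.0.0 - 150.191.255.255)
  150.178.0.0/15 (150.178.0.0 - 150.179.255.255)
Most specific is 150.178.0.0/15.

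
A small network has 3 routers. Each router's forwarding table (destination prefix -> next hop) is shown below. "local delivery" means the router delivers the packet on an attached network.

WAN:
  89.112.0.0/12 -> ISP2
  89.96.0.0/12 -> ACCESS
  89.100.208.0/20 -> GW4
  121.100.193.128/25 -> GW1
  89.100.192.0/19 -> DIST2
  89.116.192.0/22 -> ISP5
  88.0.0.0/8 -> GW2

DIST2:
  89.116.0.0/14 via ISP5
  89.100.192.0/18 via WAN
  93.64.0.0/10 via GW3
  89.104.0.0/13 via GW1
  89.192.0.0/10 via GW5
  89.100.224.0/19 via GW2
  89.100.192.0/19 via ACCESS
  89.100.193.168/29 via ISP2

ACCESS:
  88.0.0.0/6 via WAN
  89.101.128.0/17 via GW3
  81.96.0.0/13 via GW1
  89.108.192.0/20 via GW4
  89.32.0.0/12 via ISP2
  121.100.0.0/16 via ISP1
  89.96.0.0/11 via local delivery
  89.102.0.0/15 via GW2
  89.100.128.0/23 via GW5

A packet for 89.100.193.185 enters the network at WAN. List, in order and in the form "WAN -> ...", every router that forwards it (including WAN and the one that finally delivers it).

At WAN: longest match for 89.100.193.185 is 89.100.192.0/19 -> DIST2
At DIST2: longest match for 89.100.193.185 is 89.100.192.0/19 -> ACCESS
At ACCESS: longest match for 89.100.193.185 is 89.96.0.0/11 -> local delivery

WAN -> DIST2 -> ACCESS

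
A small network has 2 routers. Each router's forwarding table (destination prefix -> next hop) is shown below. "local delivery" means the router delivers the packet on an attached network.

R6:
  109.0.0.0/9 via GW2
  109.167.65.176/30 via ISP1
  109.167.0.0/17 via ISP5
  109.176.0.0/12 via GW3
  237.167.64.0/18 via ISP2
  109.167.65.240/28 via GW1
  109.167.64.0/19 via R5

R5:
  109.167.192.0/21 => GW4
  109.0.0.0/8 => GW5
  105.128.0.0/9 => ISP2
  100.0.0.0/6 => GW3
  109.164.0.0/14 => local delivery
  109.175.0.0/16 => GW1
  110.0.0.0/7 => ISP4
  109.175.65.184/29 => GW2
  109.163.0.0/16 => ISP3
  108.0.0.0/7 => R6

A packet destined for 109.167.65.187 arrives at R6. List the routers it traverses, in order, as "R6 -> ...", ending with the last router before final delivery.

R6 -> R5

At R6: longest match for 109.167.65.187 is 109.167.64.0/19 -> R5
At R5: longest match for 109.167.65.187 is 109.164.0.0/14 -> local delivery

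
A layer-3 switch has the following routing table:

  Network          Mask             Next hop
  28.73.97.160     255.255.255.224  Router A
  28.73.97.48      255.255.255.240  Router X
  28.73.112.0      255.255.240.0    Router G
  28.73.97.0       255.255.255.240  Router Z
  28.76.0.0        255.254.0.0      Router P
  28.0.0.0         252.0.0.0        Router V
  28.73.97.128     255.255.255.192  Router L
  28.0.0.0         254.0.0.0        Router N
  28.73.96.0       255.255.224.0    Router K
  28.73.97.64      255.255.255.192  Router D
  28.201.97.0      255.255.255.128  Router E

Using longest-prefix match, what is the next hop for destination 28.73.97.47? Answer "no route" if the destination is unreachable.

Router K

Routes whose prefix contains 28.73.97.47:
  28.0.0.0/6 (28.0.0.0 - 31.255.255.255) -> Router V
  28.0.0.0/7 (28.0.0.0 - 29.255.255.255) -> Router N
  28.73.96.0/19 (28.73.96.0 - 28.73.127.255) -> Router K
More-specific entries that do NOT match:
  28.73.97.48/28 (28.73.97.48 - 28.73.97.63) does not contain 28.73.97.47
  28.73.97.0/28 (28.73.97.0 - 28.73.97.15) does not contain 28.73.97.47
  28.73.97.160/27 (28.73.97.160 - 28.73.97.191) does not contain 28.73.97.47
  28.73.97.128/26 (28.73.97.128 - 28.73.97.191) does not contain 28.73.97.47
  28.73.97.64/26 (28.73.97.64 - 28.73.97.127) does not contain 28.73.97.47
  28.201.97.0/25 (28.201.97.0 - 28.201.97.127) does not contain 28.73.97.47
  28.73.112.0/20 (28.73.112.0 - 28.73.127.255) does not contain 28.73.97.47
Longest matching prefix is /19 -> next hop Router K.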